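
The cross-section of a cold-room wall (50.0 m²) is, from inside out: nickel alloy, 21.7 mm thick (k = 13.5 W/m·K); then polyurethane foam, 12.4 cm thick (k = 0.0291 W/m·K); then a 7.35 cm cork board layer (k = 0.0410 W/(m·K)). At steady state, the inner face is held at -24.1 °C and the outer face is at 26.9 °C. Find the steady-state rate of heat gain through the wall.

Resistance network (inner→outer):
  R_nickel alloy = L/(kA) = 0.0217/(13.5·50.0) = 3.215×10^-5 K/W
  R_polyurethane foam = L/(kA) = 0.124/(0.0291·50.0) = 0.08522 K/W
  R_cork board = L/(kA) = 0.0735/(0.0410·50.0) = 0.03585 K/W
ΣR = 3.215×10^-5 + 0.08522 + 0.03585 = 0.1211 K/W
Q = ΔT/ΣR = (-24.1 °C − 26.9 °C)/0.1211 = -421 W
(Negative Q ⇒ heat flows inward; heat gain = 421 W.)

Q = 421 W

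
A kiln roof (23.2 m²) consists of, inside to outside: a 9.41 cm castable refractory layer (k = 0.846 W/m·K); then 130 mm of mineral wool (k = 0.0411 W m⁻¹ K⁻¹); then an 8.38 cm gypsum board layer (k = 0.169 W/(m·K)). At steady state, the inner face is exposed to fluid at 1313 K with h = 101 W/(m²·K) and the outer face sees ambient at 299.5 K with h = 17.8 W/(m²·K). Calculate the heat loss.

Treat each layer as a resistance in series:
  R_conv,in = 1/(hA) = 1/(101·23.2) = 4.268×10^-4 K/W
  R_castable refractory = L/(kA) = 0.0941/(0.846·23.2) = 0.004794 K/W
  R_mineral wool = L/(kA) = 0.130/(0.0411·23.2) = 0.1363 K/W
  R_gypsum board = L/(kA) = 0.0838/(0.169·23.2) = 0.02137 K/W
  R_conv,out = 1/(hA) = 1/(17.8·23.2) = 0.002422 K/W
ΣR = 4.268×10^-4 + 0.004794 + 0.1363 + 0.02137 + 0.002422 = 0.1653 K/W
Q = ΔT/ΣR = (1313 K − 299.5 K)/0.1653 = 6130 W

Q = 6130 W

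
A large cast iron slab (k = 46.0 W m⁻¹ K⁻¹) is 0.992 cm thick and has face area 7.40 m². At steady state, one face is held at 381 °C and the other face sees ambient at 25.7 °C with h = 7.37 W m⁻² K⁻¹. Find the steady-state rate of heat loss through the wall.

Resistance network (inner→outer):
  R_cast iron = L/(kA) = 0.00992/(46.0·7.40) = 2.914×10^-5 K/W
  R_conv,out = 1/(hA) = 1/(7.37·7.40) = 0.01834 K/W
ΣR = 2.914×10^-5 + 0.01834 = 0.01837 K/W
Q = ΔT/ΣR = (381 °C − 25.7 °C)/0.01837 = 19300 W

Q = 19300 W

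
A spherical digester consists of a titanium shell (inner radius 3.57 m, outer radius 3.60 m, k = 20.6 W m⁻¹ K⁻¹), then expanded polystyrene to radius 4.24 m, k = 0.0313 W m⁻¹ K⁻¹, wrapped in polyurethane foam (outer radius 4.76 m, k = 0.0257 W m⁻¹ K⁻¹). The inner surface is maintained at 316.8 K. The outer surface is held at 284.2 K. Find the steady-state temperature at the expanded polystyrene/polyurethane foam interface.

T = 298.2 K

Series thermal resistances, inner to outer:
  R_titanium = (1/3.57 − 1/3.60)/(4πk) = 0.002334/(4π·20.6) = 9.017×10^-6 K/W
  R_expanded polystyrene = (1/3.60 − 1/4.24)/(4πk) = 0.04193/(4π·0.0313) = 0.1066 K/W
  R_polyurethane foam = (1/4.24 − 1/4.76)/(4πk) = 0.02577/(4π·0.0257) = 0.07978 K/W
ΣR = 9.017×10^-6 + 0.1066 + 0.07978 = 0.1864 K/W
Q = ΔT/ΣR = (316.8 K − 284.2 K)/0.1864 = 174.9 W
From the inner boundary to the expanded polystyrene/polyurethane foam interface, ΣR_partial = 0.1066 K/W.
T_interface = T_in − Q·ΣR_partial = 316.8 K − (174.9)(0.1066) = 298.2 K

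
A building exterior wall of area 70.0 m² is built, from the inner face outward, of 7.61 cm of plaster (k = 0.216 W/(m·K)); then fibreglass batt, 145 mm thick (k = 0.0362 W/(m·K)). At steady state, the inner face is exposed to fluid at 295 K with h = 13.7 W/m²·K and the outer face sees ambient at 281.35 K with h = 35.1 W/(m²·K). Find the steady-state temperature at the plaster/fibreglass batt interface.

Resistance network (inner→outer):
  R_conv,in = 1/(hA) = 1/(13.7·70.0) = 0.001043 K/W
  R_plaster = L/(kA) = 0.0761/(0.216·70.0) = 0.005033 K/W
  R_fibreglass batt = L/(kA) = 0.145/(0.0362·70.0) = 0.05722 K/W
  R_conv,out = 1/(hA) = 1/(35.1·70.0) = 4.070×10^-4 K/W
ΣR = 0.001043 + 0.005033 + 0.05722 + 4.070×10^-4 = 0.06370 K/W
Q = ΔT/ΣR = (295 K − 281.35 K)/0.06370 = 214.3 W
From the inner boundary to the plaster/fibreglass batt interface, ΣR_partial = 0.006076 K/W.
T_interface = T_in − Q·ΣR_partial = 295 K − (214.3)(0.006076) = 293.7 K

T = 293.7 K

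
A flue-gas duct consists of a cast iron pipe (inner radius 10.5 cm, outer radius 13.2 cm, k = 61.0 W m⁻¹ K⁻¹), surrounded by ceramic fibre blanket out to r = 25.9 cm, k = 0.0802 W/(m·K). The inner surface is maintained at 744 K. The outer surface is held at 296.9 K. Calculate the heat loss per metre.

Q' = 334 W/m

Series thermal resistances, inner to outer:
  R'_cast iron = ln(0.132/0.105)/(2πk) = 0.2288/(2π·61.0) = 5.971×10^-4 m·K/W
  R'_ceramic fibre blanket = ln(0.259/0.132)/(2πk) = 0.6740/(2π·0.0802) = 1.338 m·K/W
ΣR = 5.971×10^-4 + 1.338 = 1.339 m·K/W
Q' = ΔT/ΣR = (744 K − 296.9 K)/1.339 = 334 W/m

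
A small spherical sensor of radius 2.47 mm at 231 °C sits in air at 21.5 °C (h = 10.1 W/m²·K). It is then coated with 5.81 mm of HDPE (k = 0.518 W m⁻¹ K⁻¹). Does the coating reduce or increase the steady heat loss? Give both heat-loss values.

increases: 0.162 → 1.32 W

Critical radius for a sphere: r_cr = 2k/h = 0.103 m = 10.3 cm.
Outer radius after coating: r₂ = 0.00247 + 0.00581 = 0.00828 m.
Since r₁ < r_cr and r₂ ≤ r_cr, the coating moves toward the maximum at r_cr — heat loss rises.
Bare: R = 1/(4πr₁²h) = 1291 K/W; Q = 209.5/1291 = 0.162 W.
Coated: R = R_cond + R_conv = 158.6 K/W; Q = 209.5/158.6 = 1.32 W.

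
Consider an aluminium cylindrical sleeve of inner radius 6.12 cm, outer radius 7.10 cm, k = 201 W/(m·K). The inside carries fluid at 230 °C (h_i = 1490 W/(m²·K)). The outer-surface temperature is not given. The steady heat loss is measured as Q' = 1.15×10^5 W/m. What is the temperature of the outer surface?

Series resistances:
  R'_conv,in = 1/(2πr h) = 1/(2π·0.0612·1490) = 0.001745 m·K/W
  R'_aluminium = ln(0.0710/0.0612)/(2πk) = 0.1485/(2π·201) = 1.176×10^-4 m·K/W
ΣR = 0.001863 m·K/W
ΔT = Q'·ΣR = 1.15×10^5 × 0.001863 = 214.2 K
Heat flows outward, so T_out = T_in − ΔT = 230 − 214.2 = 15.8 °C

T_out = 15.8 °C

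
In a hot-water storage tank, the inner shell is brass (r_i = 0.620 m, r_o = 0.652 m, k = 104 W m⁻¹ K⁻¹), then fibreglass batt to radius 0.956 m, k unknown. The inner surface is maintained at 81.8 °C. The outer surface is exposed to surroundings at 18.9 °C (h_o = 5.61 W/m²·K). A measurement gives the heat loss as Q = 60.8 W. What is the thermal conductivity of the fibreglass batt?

ΣR = ΔT/Q = |81.8 − 18.9|/60.8 = 1.035 K/W
Known resistances:
  R_brass = (1/0.620 − 1/0.652)/(4πk) = 0.07916/(4π·104) = 6.057×10^-5 K/W
  R_conv,out = 1/(4πr²h) = 1/(4π·0.956²·5.61) = 0.01552 K/W
R_fibreglass batt = ΣR − ΣR_known = 1.035 − 0.01558 = 1.019 K/W
(1/r₁−1/r₂)/(4πk) = 1.019 ⇒ k = 0.4877/(4π·1.019) = 0.0381 W/m·K

k = 0.0381 W/m·K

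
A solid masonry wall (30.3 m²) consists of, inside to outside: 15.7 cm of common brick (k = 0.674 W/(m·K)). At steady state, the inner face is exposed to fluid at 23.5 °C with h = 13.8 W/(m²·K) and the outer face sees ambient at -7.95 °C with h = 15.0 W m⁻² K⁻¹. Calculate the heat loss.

Q = 2.56 kW

Resistance network (inner→outer):
  R_conv,in = 1/(hA) = 1/(13.8·30.3) = 0.002392 K/W
  R_common brick = L/(kA) = 0.157/(0.674·30.3) = 0.007688 K/W
  R_conv,out = 1/(hA) = 1/(15.0·30.3) = 0.002200 K/W
ΣR = 0.002392 + 0.007688 + 0.002200 = 0.01228 K/W
Q = ΔT/ΣR = (23.5 °C − -7.95 °C)/0.01228 = 2560 W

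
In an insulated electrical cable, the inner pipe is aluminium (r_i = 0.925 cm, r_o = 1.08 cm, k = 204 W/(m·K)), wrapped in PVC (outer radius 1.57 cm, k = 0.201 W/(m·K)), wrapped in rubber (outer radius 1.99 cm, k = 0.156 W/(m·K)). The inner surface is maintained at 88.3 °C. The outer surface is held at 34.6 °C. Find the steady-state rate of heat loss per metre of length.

Resistance network (inner→outer):
  R'_aluminium = ln(0.0108/0.00925)/(2πk) = 0.1549/(2π·204) = 1.209×10^-4 m·K/W
  R'_PVC = ln(0.0157/0.0108)/(2πk) = 0.3741/(2π·0.201) = 0.2962 m·K/W
  R'_rubber = ln(0.0199/0.0157)/(2πk) = 0.2371/(2π·0.156) = 0.2419 m·K/W
ΣR = 1.209×10^-4 + 0.2962 + 0.2419 = 0.5382 m·K/W
Q' = ΔT/ΣR = (88.3 °C − 34.6 °C)/0.5382 = 99.8 W/m

Q' = 99.8 W/m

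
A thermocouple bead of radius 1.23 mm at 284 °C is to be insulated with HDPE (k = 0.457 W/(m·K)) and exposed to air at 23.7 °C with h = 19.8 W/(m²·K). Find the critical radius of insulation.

For a sphere, r_cr = 2k_ins/h = 2·0.457/19.8 = 0.0462 m = 4.62 cm

r_cr = 4.62 cm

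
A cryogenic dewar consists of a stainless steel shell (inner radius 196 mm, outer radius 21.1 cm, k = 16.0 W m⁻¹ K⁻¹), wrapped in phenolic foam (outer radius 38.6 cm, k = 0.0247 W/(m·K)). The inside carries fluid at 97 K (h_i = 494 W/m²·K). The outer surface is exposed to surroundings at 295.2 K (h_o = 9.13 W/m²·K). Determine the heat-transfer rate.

Q = 28.4 W

Treat each layer as a resistance in series:
  R_conv,in = 1/(4πr²h) = 1/(4π·0.196²·494) = 0.004193 K/W
  R_stainless steel = (1/0.196 − 1/0.211)/(4πk) = 0.3627/(4π·16.0) = 0.001804 K/W
  R_phenolic foam = (1/0.211 − 1/0.386)/(4πk) = 2.149/(4π·0.0247) = 6.922 K/W
  R_conv,out = 1/(4πr²h) = 1/(4π·0.386²·9.13) = 0.05850 K/W
ΣR = 0.004193 + 0.001804 + 6.922 + 0.05850 = 6.986 K/W
Q = ΔT/ΣR = (97 K − 295.2 K)/6.986 = -28.4 W
(Negative Q ⇒ heat flows inward; heat gain = 28.4 W.)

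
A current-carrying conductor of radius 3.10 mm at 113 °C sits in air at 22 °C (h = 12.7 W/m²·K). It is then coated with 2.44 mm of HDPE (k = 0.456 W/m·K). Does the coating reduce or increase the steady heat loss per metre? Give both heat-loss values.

increases: 22.5 → 36.9 W/m

Critical radius for a cylinder: r_cr = k/h = 0.0359 m = 3.59 cm.
Outer radius after coating: r₂ = 0.00310 + 0.00244 = 0.00554 m.
Since r₁ < r_cr and r₂ ≤ r_cr, the coating moves toward the maximum at r_cr — heat loss rises.
Bare: R = 1/(2πr₁h) = 4.043 m·K/W; Q = 91/4.043 = 22.5 W/m.
Coated: R = R_cond + R_conv = 2.465 m·K/W; Q = 91/2.465 = 36.9 W/m.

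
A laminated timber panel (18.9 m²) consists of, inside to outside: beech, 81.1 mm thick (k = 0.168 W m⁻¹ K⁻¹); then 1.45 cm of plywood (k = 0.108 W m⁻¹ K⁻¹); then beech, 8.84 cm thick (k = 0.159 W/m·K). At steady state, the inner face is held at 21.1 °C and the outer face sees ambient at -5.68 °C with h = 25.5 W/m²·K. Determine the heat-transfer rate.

Q = 418 W

Resistance network (inner→outer):
  R_beech = L/(kA) = 0.0811/(0.168·18.9) = 0.02554 K/W
  R_plywood = L/(kA) = 0.0145/(0.108·18.9) = 0.007104 K/W
  R_beech = L/(kA) = 0.0884/(0.159·18.9) = 0.02942 K/W
  R_conv,out = 1/(hA) = 1/(25.5·18.9) = 0.002075 K/W
ΣR = 0.02554 + 0.007104 + 0.02942 + 0.002075 = 0.06414 K/W
Q = ΔT/ΣR = (21.1 °C − -5.68 °C)/0.06414 = 418 W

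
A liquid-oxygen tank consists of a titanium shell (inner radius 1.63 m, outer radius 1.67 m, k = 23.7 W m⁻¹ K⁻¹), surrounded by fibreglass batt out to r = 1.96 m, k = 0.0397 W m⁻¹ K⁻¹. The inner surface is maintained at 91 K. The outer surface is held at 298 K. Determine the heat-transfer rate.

Q = 1170 W

Series thermal resistances, inner to outer:
  R_titanium = (1/1.63 − 1/1.67)/(4πk) = 0.01469/(4π·23.7) = 4.934×10^-5 K/W
  R_fibreglass batt = (1/1.67 − 1/1.96)/(4πk) = 0.08860/(4π·0.0397) = 0.1776 K/W
ΣR = 4.934×10^-5 + 0.1776 = 0.1776 K/W
Q = ΔT/ΣR = (91 K − 298 K)/0.1776 = -1170 W
(Negative Q ⇒ heat flows inward; heat gain = 1170 W.)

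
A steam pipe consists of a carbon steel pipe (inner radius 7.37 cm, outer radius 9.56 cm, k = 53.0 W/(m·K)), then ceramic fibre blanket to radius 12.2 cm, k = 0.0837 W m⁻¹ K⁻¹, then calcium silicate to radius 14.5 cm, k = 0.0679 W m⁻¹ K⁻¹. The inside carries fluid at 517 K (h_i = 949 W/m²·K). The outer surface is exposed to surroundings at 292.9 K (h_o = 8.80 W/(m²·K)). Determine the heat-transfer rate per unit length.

Q' = 225 W/m

Series thermal resistances, inner to outer:
  R'_conv,in = 1/(2πr h) = 1/(2π·0.0737·949) = 0.002276 m·K/W
  R'_carbon steel = ln(0.0956/0.0737)/(2πk) = 0.2602/(2π·53.0) = 7.813×10^-4 m·K/W
  R'_ceramic fibre blanket = ln(0.122/0.0956)/(2πk) = 0.2438/(2π·0.0837) = 0.4637 m·K/W
  R'_calcium silicate = ln(0.145/0.122)/(2πk) = 0.1727/(2π·0.0679) = 0.4048 m·K/W
  R'_conv,out = 1/(2πr h) = 1/(2π·0.145·8.80) = 0.1247 m·K/W
ΣR = 0.002276 + 7.813×10^-4 + 0.4637 + 0.4048 + 0.1247 = 0.9963 m·K/W
Q' = ΔT/ΣR = (517 K − 292.9 K)/0.9963 = 225 W/m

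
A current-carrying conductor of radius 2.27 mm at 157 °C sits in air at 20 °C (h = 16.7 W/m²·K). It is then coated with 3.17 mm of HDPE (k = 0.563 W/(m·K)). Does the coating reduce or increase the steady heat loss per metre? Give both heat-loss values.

increases: 32.6 → 68.5 W/m

Critical radius for a cylinder: r_cr = k/h = 0.0337 m = 3.37 cm.
Outer radius after coating: r₂ = 0.00227 + 0.00317 = 0.00544 m.
Since r₁ < r_cr and r₂ ≤ r_cr, the coating moves toward the maximum at r_cr — heat loss rises.
Bare: R = 1/(2πr₁h) = 4.198 m·K/W; Q = 137/4.198 = 32.6 W/m.
Coated: R = R_cond + R_conv = 1.999 m·K/W; Q = 137/1.999 = 68.5 W/m.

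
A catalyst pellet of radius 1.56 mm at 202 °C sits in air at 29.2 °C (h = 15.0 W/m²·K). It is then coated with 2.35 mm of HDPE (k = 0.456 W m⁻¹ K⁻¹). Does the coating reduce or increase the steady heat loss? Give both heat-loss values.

Critical radius for a sphere: r_cr = 2k/h = 0.0608 m = 6.08 cm.
Outer radius after coating: r₂ = 0.00156 + 0.00235 = 0.00391 m.
Since r₁ < r_cr and r₂ ≤ r_cr, the coating moves toward the maximum at r_cr — heat loss rises.
Bare: R = 1/(4πr₁²h) = 2180 K/W; Q = 172.8/2180 = 0.0793 W.
Coated: R = R_cond + R_conv = 414.2 K/W; Q = 172.8/414.2 = 0.417 W.

increases: 0.0793 → 0.417 W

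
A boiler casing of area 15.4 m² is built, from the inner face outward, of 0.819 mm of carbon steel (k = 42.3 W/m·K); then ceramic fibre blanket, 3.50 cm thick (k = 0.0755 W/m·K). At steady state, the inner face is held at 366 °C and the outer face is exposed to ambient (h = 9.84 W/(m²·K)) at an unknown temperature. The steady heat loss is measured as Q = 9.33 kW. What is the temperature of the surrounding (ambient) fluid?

Sum the resistances:
  R_carbon steel = L/(kA) = 8.19×10^-4/(42.3·15.4) = 1.257×10^-6 K/W
  R_ceramic fibre blanket = L/(kA) = 0.0350/(0.0755·15.4) = 0.03010 K/W
  R_conv,out = 1/(hA) = 1/(9.84·15.4) = 0.006599 K/W
ΣR = 0.03670 K/W
ΔT = Q·ΣR = 9330 × 0.03670 = 342.4 K
Heat flows outward, so T_out = T_in − ΔT = 366 − 342.4 = 23.6 °C

T_out = 23.6 °C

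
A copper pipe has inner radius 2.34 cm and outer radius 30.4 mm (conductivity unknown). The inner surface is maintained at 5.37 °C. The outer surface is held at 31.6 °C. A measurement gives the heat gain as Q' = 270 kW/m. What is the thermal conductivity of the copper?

k = 429 W/m·K

ΣR = ΔT/Q' = |5.37 − 31.6|/2.70×10^5 = 9.715×10^-5 m·K/W
ln(r₂/r₁)/(2πk) = 9.715×10^-5 ⇒ k = 0.2617/(2π·9.715×10^-5) = 429 W/m·K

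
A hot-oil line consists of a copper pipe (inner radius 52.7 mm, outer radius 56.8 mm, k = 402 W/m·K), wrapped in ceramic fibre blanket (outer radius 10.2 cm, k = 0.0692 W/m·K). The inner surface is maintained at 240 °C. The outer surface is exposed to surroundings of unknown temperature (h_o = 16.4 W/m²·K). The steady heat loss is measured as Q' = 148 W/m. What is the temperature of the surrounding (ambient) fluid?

Sum the resistances:
  R'_copper = ln(0.0568/0.0527)/(2πk) = 0.07492/(2π·402) = 2.966×10^-5 m·K/W
  R'_ceramic fibre blanket = ln(0.102/0.0568)/(2πk) = 0.5854/(2π·0.0692) = 1.346 m·K/W
  R'_conv,out = 1/(2πr h) = 1/(2π·0.102·16.4) = 0.09514 m·K/W
ΣR = 1.442 m·K/W
ΔT = Q'·ΣR = 148 × 1.442 = 213.4 K
Heat flows outward, so T_out = T_in − ΔT = 240 − 213.4 = 26.6 °C

T_out = 26.6 °C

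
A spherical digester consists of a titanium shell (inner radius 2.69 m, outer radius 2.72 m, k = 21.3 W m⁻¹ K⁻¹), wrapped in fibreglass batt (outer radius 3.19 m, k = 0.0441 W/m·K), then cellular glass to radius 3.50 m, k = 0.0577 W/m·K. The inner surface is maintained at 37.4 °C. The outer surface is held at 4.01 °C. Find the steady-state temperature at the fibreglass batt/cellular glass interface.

T = 13.4 °C

Series thermal resistances, inner to outer:
  R_titanium = (1/2.69 − 1/2.72)/(4πk) = 0.004100/(4π·21.3) = 1.532×10^-5 K/W
  R_fibreglass batt = (1/2.72 − 1/3.19)/(4πk) = 0.05417/(4π·0.0441) = 0.09774 K/W
  R_cellular glass = (1/3.19 − 1/3.50)/(4πk) = 0.02777/(4π·0.0577) = 0.03829 K/W
ΣR = 1.532×10^-5 + 0.09774 + 0.03829 = 0.1360 K/W
Q = ΔT/ΣR = (37.4 °C − 4.01 °C)/0.1360 = 245.5 W
From the inner boundary to the fibreglass batt/cellular glass interface, ΣR_partial = 0.09776 K/W.
T_interface = T_in − Q·ΣR_partial = 37.4 °C − (245.5)(0.09776) = 13.4 °C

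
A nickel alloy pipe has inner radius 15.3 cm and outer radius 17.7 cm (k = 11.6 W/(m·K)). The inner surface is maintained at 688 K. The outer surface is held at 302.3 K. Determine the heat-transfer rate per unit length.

Q' = 193 kW/m

Q' = 2πk·ΔT/ln(r₂/r₁) = 2π × 11.6 × 385.7 / ln(0.177/0.153) = 1.93×10^5 W/m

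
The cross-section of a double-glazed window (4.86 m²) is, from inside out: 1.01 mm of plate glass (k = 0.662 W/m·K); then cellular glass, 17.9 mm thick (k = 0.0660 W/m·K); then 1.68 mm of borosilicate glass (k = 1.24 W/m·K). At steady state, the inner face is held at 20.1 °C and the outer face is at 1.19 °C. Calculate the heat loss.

Resistance network (inner→outer):
  R_plate glass = L/(kA) = 0.00101/(0.662·4.86) = 3.139×10^-4 K/W
  R_cellular glass = L/(kA) = 0.0179/(0.0660·4.86) = 0.05580 K/W
  R_borosilicate glass = L/(kA) = 0.00168/(1.24·4.86) = 2.788×10^-4 K/W
ΣR = 3.139×10^-4 + 0.05580 + 2.788×10^-4 = 0.05639 K/W
Q = ΔT/ΣR = (20.1 °C − 1.19 °C)/0.05639 = 335 W

Q = 335 W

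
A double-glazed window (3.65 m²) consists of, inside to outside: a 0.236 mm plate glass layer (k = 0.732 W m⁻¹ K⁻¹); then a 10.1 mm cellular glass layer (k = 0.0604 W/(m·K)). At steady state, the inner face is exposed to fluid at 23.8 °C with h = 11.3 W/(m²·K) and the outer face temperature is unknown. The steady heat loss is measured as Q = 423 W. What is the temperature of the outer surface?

T_out = -5.87 °C

Series resistances:
  R_conv,in = 1/(hA) = 1/(11.3·3.65) = 0.02425 K/W
  R_plate glass = L/(kA) = 2.36×10^-4/(0.732·3.65) = 8.833×10^-5 K/W
  R_cellular glass = L/(kA) = 0.0101/(0.0604·3.65) = 0.04581 K/W
ΣR = 0.07015 K/W
ΔT = Q·ΣR = 423 × 0.07015 = 29.67 K
Heat flows outward, so T_out = T_in − ΔT = 23.8 − 29.67 = -5.87 °C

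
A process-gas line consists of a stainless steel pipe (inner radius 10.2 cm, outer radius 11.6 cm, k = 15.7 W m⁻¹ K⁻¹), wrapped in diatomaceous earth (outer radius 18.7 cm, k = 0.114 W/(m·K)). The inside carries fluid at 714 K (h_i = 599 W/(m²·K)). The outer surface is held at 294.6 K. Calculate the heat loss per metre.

Treat each layer as a resistance in series:
  R'_conv,in = 1/(2πr h) = 1/(2π·0.102·599) = 0.002605 m·K/W
  R'_stainless steel = ln(0.116/0.102)/(2πk) = 0.1286/(2π·15.7) = 0.001304 m·K/W
  R'_diatomaceous earth = ln(0.187/0.116)/(2πk) = 0.4775/(2π·0.114) = 0.6667 m·K/W
ΣR = 0.002605 + 0.001304 + 0.6667 = 0.6706 m·K/W
Q' = ΔT/ΣR = (714 K − 294.6 K)/0.6706 = 625 W/m

Q' = 625 W/m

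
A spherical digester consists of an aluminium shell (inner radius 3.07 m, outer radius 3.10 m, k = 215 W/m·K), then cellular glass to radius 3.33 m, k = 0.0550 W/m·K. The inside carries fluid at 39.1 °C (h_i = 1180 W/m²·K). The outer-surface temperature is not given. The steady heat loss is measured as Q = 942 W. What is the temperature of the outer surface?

T_out = 8.73 °C

Series resistances:
  R_conv,in = 1/(4πr²h) = 1/(4π·3.07²·1180) = 7.155×10^-6 K/W
  R_aluminium = (1/3.07 − 1/3.10)/(4πk) = 0.003152/(4π·215) = 1.167×10^-6 K/W
  R_cellular glass = (1/3.10 − 1/3.33)/(4πk) = 0.02228/(4π·0.0550) = 0.03224 K/W
ΣR = 0.03224 K/W
ΔT = Q·ΣR = 942 × 0.03224 = 30.37 K
Heat flows outward, so T_out = T_in − ΔT = 39.1 − 30.37 = 8.73 °C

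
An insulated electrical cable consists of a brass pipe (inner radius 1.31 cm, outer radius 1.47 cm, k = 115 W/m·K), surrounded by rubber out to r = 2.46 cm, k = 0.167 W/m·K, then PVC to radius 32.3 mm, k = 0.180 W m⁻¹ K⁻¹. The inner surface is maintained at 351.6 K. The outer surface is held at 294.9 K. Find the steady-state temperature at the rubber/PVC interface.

Series thermal resistances, inner to outer:
  R'_brass = ln(0.0147/0.0131)/(2πk) = 0.1152/(2π·115) = 1.595×10^-4 m·K/W
  R'_rubber = ln(0.0246/0.0147)/(2πk) = 0.5149/(2π·0.167) = 0.4907 m·K/W
  R'_PVC = ln(0.0323/0.0246)/(2πk) = 0.2723/(2π·0.180) = 0.2408 m·K/W
ΣR = 1.595×10^-4 + 0.4907 + 0.2408 = 0.7317 m·K/W
Q' = ΔT/ΣR = (351.6 K − 294.9 K)/0.7317 = 77.49 W/m
From the inner boundary to the rubber/PVC interface, ΣR_partial = 0.4909 m·K/W.
T_interface = T_in − Q'·ΣR_partial = 351.6 K − (77.49)(0.4909) = 313.6 K

T = 313.6 K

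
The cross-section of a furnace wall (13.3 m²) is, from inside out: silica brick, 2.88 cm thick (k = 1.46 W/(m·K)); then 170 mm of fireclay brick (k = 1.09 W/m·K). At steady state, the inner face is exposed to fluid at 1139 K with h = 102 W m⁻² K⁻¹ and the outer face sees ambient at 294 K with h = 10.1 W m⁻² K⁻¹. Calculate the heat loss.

Q = 39500 W

Treat each layer as a resistance in series:
  R_conv,in = 1/(hA) = 1/(102·13.3) = 7.371×10^-4 K/W
  R_silica brick = L/(kA) = 0.0288/(1.46·13.3) = 0.001483 K/W
  R_fireclay brick = L/(kA) = 0.170/(1.09·13.3) = 0.01173 K/W
  R_conv,out = 1/(hA) = 1/(10.1·13.3) = 0.007444 K/W
ΣR = 7.371×10^-4 + 0.001483 + 0.01173 + 0.007444 = 0.02139 K/W
Q = ΔT/ΣR = (1139 K − 294 K)/0.02139 = 39500 W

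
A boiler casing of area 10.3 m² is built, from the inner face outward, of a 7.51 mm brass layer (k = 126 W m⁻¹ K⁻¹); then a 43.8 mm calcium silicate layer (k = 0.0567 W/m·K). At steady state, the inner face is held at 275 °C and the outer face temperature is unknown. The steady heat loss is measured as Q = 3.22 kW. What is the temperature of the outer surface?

Series resistances:
  R_brass = L/(kA) = 0.00751/(126·10.3) = 5.787×10^-6 K/W
  R_calcium silicate = L/(kA) = 0.0438/(0.0567·10.3) = 0.07500 K/W
ΣR = 0.07500 K/W
ΔT = Q·ΣR = 3220 × 0.07500 = 241.5 K
Heat flows outward, so T_out = T_in − ΔT = 275 − 241.5 = 33.5 °C

T_out = 33.5 °C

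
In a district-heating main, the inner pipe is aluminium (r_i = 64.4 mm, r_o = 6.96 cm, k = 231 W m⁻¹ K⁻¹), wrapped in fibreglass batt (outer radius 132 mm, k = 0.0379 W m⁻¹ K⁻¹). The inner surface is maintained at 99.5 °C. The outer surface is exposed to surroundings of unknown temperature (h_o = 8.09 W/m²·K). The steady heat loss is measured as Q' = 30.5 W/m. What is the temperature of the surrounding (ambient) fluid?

Series resistances:
  R'_aluminium = ln(0.0696/0.0644)/(2πk) = 0.07765/(2π·231) = 5.350×10^-5 m·K/W
  R'_fibreglass batt = ln(0.132/0.0696)/(2πk) = 0.6400/(2π·0.0379) = 2.688 m·K/W
  R'_conv,out = 1/(2πr h) = 1/(2π·0.132·8.09) = 0.1490 m·K/W
ΣR = 2.837 m·K/W
ΔT = Q'·ΣR = 30.5 × 2.837 = 86.53 K
Heat flows outward, so T_out = T_in − ΔT = 99.5 − 86.53 = 13.0 °C

T_out = 13.0 °C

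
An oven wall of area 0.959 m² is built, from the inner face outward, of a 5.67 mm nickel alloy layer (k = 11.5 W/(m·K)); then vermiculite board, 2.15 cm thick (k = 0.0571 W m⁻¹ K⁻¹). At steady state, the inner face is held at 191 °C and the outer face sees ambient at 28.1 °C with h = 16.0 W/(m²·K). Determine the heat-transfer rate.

Series thermal resistances, inner to outer:
  R_nickel alloy = L/(kA) = 0.00567/(11.5·0.959) = 5.141×10^-4 K/W
  R_vermiculite board = L/(kA) = 0.0215/(0.0571·0.959) = 0.3926 K/W
  R_conv,out = 1/(hA) = 1/(16.0·0.959) = 0.06517 K/W
ΣR = 5.141×10^-4 + 0.3926 + 0.06517 = 0.4583 K/W
Q = ΔT/ΣR = (191 °C − 28.1 °C)/0.4583 = 355 W

Q = 355 W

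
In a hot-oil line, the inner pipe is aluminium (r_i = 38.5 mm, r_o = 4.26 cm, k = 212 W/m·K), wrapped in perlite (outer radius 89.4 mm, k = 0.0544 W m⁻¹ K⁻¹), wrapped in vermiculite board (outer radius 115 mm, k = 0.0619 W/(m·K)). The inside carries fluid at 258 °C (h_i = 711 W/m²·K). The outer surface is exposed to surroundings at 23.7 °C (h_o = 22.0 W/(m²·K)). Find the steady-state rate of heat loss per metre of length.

Q' = 81.2 W/m

Treat each layer as a resistance in series:
  R'_conv,in = 1/(2πr h) = 1/(2π·0.0385·711) = 0.005814 m·K/W
  R'_aluminium = ln(0.0426/0.0385)/(2πk) = 0.1012/(2π·212) = 7.597×10^-5 m·K/W
  R'_perlite = ln(0.0894/0.0426)/(2πk) = 0.7413/(2π·0.0544) = 2.169 m·K/W
  R'_vermiculite board = ln(0.115/0.0894)/(2πk) = 0.2518/(2π·0.0619) = 0.6474 m·K/W
  R'_conv,out = 1/(2πr h) = 1/(2π·0.115·22.0) = 0.06291 m·K/W
ΣR = 0.005814 + 7.597×10^-5 + 2.169 + 0.6474 + 0.06291 = 2.885 m·K/W
Q' = ΔT/ΣR = (258 °C − 23.7 °C)/2.885 = 81.2 W/m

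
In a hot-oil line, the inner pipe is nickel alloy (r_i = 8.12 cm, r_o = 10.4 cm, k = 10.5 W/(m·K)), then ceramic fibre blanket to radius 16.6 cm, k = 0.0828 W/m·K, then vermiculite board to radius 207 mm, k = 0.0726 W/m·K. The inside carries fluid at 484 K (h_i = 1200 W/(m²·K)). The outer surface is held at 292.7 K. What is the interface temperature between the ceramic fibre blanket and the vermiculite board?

T = 359.4 K

Series thermal resistances, inner to outer:
  R'_conv,in = 1/(2πr h) = 1/(2π·0.0812·1200) = 0.001633 m·K/W
  R'_nickel alloy = ln(0.104/0.0812)/(2πk) = 0.2475/(2π·10.5) = 0.003751 m·K/W
  R'_ceramic fibre blanket = ln(0.166/0.104)/(2πk) = 0.4676/(2π·0.0828) = 0.8988 m·K/W
  R'_vermiculite board = ln(0.207/0.166)/(2πk) = 0.2207/(2π·0.0726) = 0.4839 m·K/W
ΣR = 0.001633 + 0.003751 + 0.8988 + 0.4839 = 1.388 m·K/W
Q' = ΔT/ΣR = (484 K − 292.7 K)/1.388 = 137.8 W/m
From the inner boundary to the ceramic fibre blanket/vermiculite board interface, ΣR_partial = 0.9042 m·K/W.
T_interface = T_in − Q'·ΣR_partial = 484 K − (137.8)(0.9042) = 359.4 K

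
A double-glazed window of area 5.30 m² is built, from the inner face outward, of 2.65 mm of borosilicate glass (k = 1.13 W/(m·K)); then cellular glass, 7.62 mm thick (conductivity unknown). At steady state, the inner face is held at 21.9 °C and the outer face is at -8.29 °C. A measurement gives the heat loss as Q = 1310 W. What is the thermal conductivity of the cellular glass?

k = 0.0636 W/m·K

ΣR = ΔT/Q = |21.9 − -8.29|/1310 = 0.02305 K/W
Known resistances:
  R_borosilicate glass = L/(kA) = 0.00265/(1.13·5.30) = 4.425×10^-4 K/W
R_cellular glass = ΣR − ΣR_known = 0.02305 − 4.425×10^-4 = 0.02261 K/W
L/(kA) = 0.02261 ⇒ k = 0.00762/(0.02261·5.30) = 0.0636 W/m·K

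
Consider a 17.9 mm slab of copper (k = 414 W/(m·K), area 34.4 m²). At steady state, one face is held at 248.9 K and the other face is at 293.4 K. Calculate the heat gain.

Q = kA·ΔT/L = 414 × 34.4 × |248.9 K − 293.4 K| / 0.0179 = 3.54×10^7 W

Q = 3.54×10^7 W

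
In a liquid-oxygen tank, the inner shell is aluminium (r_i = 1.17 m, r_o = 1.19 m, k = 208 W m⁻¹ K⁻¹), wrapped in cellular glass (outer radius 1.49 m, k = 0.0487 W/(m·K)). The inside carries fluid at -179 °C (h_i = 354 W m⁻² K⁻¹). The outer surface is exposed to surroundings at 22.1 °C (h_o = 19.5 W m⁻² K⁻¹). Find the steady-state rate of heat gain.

Q = 722 W

Resistance network (inner→outer):
  R_conv,in = 1/(4πr²h) = 1/(4π·1.17²·354) = 1.642×10^-4 K/W
  R_aluminium = (1/1.17 − 1/1.19)/(4πk) = 0.01436/(4π·208) = 5.496×10^-6 K/W
  R_cellular glass = (1/1.19 − 1/1.49)/(4πk) = 0.1692/(4π·0.0487) = 0.2765 K/W
  R_conv,out = 1/(4πr²h) = 1/(4π·1.49²·19.5) = 0.001838 K/W
ΣR = 1.642×10^-4 + 5.496×10^-6 + 0.2765 + 0.001838 = 0.2785 K/W
Q = ΔT/ΣR = (-179 °C − 22.1 °C)/0.2785 = -722 W
(Negative Q ⇒ heat flows inward; heat gain = 722 W.)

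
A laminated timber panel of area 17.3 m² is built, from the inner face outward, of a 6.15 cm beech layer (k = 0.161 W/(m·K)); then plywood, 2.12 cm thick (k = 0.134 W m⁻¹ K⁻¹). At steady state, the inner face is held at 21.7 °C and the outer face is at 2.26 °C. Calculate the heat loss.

Treat each layer as a resistance in series:
  R_beech = L/(kA) = 0.0615/(0.161·17.3) = 0.02208 K/W
  R_plywood = L/(kA) = 0.0212/(0.134·17.3) = 0.009145 K/W
ΣR = 0.02208 + 0.009145 = 0.03122 K/W
Q = ΔT/ΣR = (21.7 °C − 2.26 °C)/0.03122 = 623 W

Q = 623 W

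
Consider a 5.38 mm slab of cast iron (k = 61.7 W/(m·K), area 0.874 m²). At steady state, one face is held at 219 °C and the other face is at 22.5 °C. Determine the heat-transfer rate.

Q = kA·ΔT/L = 61.7 × 0.874 × |219 °C − 22.5 °C| / 0.00538 = 1.97×10^6 W

Q = 1.97×10^6 W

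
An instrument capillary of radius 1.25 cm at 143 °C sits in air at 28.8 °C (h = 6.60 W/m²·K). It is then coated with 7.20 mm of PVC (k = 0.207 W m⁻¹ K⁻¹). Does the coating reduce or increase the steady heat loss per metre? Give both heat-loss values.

increases: 59.2 → 72.6 W/m

Critical radius for a cylinder: r_cr = k/h = 0.0314 m = 3.14 cm.
Outer radius after coating: r₂ = 0.0125 + 0.00720 = 0.01970 m.
Since r₁ < r_cr and r₂ ≤ r_cr, the coating moves toward the maximum at r_cr — heat loss rises.
Bare: R = 1/(2πr₁h) = 1.929 m·K/W; Q = 114.2/1.929 = 59.2 W/m.
Coated: R = R_cond + R_conv = 1.574 m·K/W; Q = 114.2/1.574 = 72.6 W/m.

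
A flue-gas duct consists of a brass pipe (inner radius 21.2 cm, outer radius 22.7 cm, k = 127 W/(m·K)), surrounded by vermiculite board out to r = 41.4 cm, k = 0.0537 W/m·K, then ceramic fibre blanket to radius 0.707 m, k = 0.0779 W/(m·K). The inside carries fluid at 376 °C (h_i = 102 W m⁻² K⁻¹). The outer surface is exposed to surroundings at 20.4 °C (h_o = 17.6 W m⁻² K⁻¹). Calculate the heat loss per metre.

Q' = 123 W/m

Treat each layer as a resistance in series:
  R'_conv,in = 1/(2πr h) = 1/(2π·0.212·102) = 0.007360 m·K/W
  R'_brass = ln(0.227/0.212)/(2πk) = 0.06836/(2π·127) = 8.567×10^-5 m·K/W
  R'_vermiculite board = ln(0.414/0.227)/(2πk) = 0.6009/(2π·0.0537) = 1.781 m·K/W
  R'_ceramic fibre blanket = ln(0.707/0.414)/(2πk) = 0.5352/(2π·0.0779) = 1.093 m·K/W
  R'_conv,out = 1/(2πr h) = 1/(2π·0.707·17.6) = 0.01279 m·K/W
ΣR = 0.007360 + 8.567×10^-5 + 1.781 + 1.093 + 0.01279 = 2.894 m·K/W
Q' = ΔT/ΣR = (376 °C − 20.4 °C)/2.894 = 123 W/m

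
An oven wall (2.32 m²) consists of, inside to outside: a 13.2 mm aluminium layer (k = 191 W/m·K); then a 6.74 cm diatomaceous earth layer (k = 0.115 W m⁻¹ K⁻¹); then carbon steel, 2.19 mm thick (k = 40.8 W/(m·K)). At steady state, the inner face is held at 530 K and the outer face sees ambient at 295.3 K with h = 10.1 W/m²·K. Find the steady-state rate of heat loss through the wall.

Resistance network (inner→outer):
  R_aluminium = L/(kA) = 0.0132/(191·2.32) = 2.979×10^-5 K/W
  R_diatomaceous earth = L/(kA) = 0.0674/(0.115·2.32) = 0.2526 K/W
  R_carbon steel = L/(kA) = 0.00219/(40.8·2.32) = 2.314×10^-5 K/W
  R_conv,out = 1/(hA) = 1/(10.1·2.32) = 0.04268 K/W
ΣR = 2.979×10^-5 + 0.2526 + 2.314×10^-5 + 0.04268 = 0.2953 K/W
Q = ΔT/ΣR = (530 K − 295.3 K)/0.2953 = 795 W

Q = 795 W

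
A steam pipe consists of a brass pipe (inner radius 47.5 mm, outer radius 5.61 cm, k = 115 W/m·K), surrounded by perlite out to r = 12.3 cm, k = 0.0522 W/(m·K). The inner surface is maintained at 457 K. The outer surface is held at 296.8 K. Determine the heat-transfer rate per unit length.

Q' = 66.9 W/m

Resistance network (inner→outer):
  R'_brass = ln(0.0561/0.0475)/(2πk) = 0.1664/(2π·115) = 2.303×10^-4 m·K/W
  R'_perlite = ln(0.123/0.0561)/(2πk) = 0.7850/(2π·0.0522) = 2.394 m·K/W
ΣR = 2.303×10^-4 + 2.394 = 2.394 m·K/W
Q' = ΔT/ΣR = (457 K − 296.8 K)/2.394 = 66.9 W/m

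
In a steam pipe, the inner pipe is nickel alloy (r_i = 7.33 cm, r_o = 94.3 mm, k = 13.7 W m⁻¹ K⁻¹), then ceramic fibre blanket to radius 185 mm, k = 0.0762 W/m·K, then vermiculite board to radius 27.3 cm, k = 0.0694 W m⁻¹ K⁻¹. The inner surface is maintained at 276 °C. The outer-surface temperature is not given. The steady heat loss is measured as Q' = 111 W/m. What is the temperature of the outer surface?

Series resistances:
  R'_nickel alloy = ln(0.0943/0.0733)/(2πk) = 0.2519/(2π·13.7) = 0.002927 m·K/W
  R'_ceramic fibre blanket = ln(0.185/0.0943)/(2πk) = 0.6739/(2π·0.0762) = 1.407 m·K/W
  R'_vermiculite board = ln(0.273/0.185)/(2πk) = 0.3891/(2π·0.0694) = 0.8924 m·K/W
ΣR = 2.303 m·K/W
ΔT = Q'·ΣR = 111 × 2.303 = 255.6 K
Heat flows outward, so T_out = T_in − ΔT = 276 − 255.6 = 20.4 °C

T_out = 20.4 °C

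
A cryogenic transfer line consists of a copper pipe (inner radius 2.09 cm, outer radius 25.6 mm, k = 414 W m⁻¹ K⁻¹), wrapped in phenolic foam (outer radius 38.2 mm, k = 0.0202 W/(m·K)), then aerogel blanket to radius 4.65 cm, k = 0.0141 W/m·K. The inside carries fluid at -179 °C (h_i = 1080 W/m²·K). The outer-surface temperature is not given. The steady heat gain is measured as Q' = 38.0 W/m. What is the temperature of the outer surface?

T_out = 25.4 °C

Sum the resistances:
  R'_conv,in = 1/(2πr h) = 1/(2π·0.0209·1080) = 0.007051 m·K/W
  R'_copper = ln(0.0256/0.0209)/(2πk) = 0.2028/(2π·414) = 7.798×10^-5 m·K/W
  R'_phenolic foam = ln(0.0382/0.0256)/(2πk) = 0.4002/(2π·0.0202) = 3.153 m·K/W
  R'_aerogel blanket = ln(0.0465/0.0382)/(2πk) = 0.1966/(2π·0.0141) = 2.219 m·K/W
ΣR = 5.380 m·K/W
ΔT = Q'·ΣR = 38.0 × 5.380 = 204.4 K
Heat flows inward, so T_out = T_in + ΔT = -179 + 204.4 = 25.4 °C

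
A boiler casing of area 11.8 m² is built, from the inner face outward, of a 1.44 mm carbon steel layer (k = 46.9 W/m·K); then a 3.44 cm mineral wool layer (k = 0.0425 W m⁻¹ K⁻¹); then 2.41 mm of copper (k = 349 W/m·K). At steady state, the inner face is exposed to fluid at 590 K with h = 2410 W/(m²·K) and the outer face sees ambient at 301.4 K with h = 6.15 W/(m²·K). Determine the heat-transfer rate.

Treat each layer as a resistance in series:
  R_conv,in = 1/(hA) = 1/(2410·11.8) = 3.516×10^-5 K/W
  R_carbon steel = L/(kA) = 0.00144/(46.9·11.8) = 2.602×10^-6 K/W
  R_mineral wool = L/(kA) = 0.0344/(0.0425·11.8) = 0.06859 K/W
  R_copper = L/(kA) = 0.00241/(349·11.8) = 5.852×10^-7 K/W
  R_conv,out = 1/(hA) = 1/(6.15·11.8) = 0.01378 K/W
ΣR = 3.516×10^-5 + 2.602×10^-6 + 0.06859 + 5.852×10^-7 + 0.01378 = 0.08241 K/W
Q = ΔT/ΣR = (590 K − 301.4 K)/0.08241 = 3500 W

Q = 3500 W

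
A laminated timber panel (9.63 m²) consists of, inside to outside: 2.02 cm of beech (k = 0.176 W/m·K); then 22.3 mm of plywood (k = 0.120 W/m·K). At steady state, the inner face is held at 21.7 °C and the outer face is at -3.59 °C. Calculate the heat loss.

Q = 810 W

Treat each layer as a resistance in series:
  R_beech = L/(kA) = 0.0202/(0.176·9.63) = 0.01192 K/W
  R_plywood = L/(kA) = 0.0223/(0.120·9.63) = 0.01930 K/W
ΣR = 0.01192 + 0.01930 = 0.03122 K/W
Q = ΔT/ΣR = (21.7 °C − -3.59 °C)/0.03122 = 810 W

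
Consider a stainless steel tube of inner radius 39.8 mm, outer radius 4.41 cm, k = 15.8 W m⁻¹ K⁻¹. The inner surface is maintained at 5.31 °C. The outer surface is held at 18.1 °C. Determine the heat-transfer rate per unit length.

Q' = 12400 W/m

Q' = 2πk·ΔT/ln(r₂/r₁) = 2π × 15.8 × 12.79 / ln(0.0441/0.0398) = 12400 W/m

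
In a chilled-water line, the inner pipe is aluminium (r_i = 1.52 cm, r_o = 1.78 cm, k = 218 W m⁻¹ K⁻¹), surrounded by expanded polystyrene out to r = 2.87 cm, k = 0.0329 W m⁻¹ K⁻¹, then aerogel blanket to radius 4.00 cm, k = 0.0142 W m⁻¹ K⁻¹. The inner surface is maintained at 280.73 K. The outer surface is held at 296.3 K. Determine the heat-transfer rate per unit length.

Q' = 2.58 W/m

Resistance network (inner→outer):
  R'_aluminium = ln(0.0178/0.0152)/(2πk) = 0.1579/(2π·218) = 1.153×10^-4 m·K/W
  R'_expanded polystyrene = ln(0.0287/0.0178)/(2πk) = 0.4777/(2π·0.0329) = 2.311 m·K/W
  R'_aerogel blanket = ln(0.0400/0.0287)/(2πk) = 0.3320/(2π·0.0142) = 3.721 m·K/W
ΣR = 1.153×10^-4 + 2.311 + 3.721 = 6.032 m·K/W
Q' = ΔT/ΣR = (280.73 K − 296.3 K)/6.032 = -2.58 W/m
(Negative Q' ⇒ heat flows inward; heat gain = 2.58 W/m.)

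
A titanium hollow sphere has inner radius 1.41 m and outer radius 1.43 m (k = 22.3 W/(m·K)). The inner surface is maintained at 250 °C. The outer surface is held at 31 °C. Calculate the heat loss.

Q = 4πk·ΔT/(1/r₁ − 1/r₂) = 4π × 22.3 × 219 / (1/1.41 − 1/1.43) = 6.19×10^6 W

Q = 6190 kW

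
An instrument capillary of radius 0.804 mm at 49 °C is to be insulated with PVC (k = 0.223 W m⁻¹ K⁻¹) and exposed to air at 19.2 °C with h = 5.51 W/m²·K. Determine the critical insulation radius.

r_cr = 4.05 cm

For a cylinder, r_cr = k_ins/h = 0.223/5.51 = 0.0405 m = 4.05 cm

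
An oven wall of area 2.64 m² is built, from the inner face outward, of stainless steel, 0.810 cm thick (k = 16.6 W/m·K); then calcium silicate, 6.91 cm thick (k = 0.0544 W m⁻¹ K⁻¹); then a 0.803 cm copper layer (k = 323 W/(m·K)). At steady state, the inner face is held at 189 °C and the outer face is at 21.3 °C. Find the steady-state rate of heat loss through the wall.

Q = 348 W

Resistance network (inner→outer):
  R_stainless steel = L/(kA) = 0.00810/(16.6·2.64) = 1.848×10^-4 K/W
  R_calcium silicate = L/(kA) = 0.0691/(0.0544·2.64) = 0.4811 K/W
  R_copper = L/(kA) = 0.00803/(323·2.64) = 9.417×10^-6 K/W
ΣR = 1.848×10^-4 + 0.4811 + 9.417×10^-6 = 0.4813 K/W
Q = ΔT/ΣR = (189 °C − 21.3 °C)/0.4813 = 348 W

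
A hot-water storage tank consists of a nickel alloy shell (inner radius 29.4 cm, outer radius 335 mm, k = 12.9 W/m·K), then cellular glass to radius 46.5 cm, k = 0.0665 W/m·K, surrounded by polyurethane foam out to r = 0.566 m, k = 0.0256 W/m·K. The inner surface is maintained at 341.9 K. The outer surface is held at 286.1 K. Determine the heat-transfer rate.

Q = 25.4 W

Treat each layer as a resistance in series:
  R_nickel alloy = (1/0.294 − 1/0.335)/(4πk) = 0.4163/(4π·12.9) = 0.002568 K/W
  R_cellular glass = (1/0.335 − 1/0.465)/(4πk) = 0.8345/(4π·0.0665) = 0.9987 K/W
  R_polyurethane foam = (1/0.465 − 1/0.566)/(4πk) = 0.3838/(4π·0.0256) = 1.193 K/W
ΣR = 0.002568 + 0.9987 + 1.193 = 2.194 K/W
Q = ΔT/ΣR = (341.9 K − 286.1 K)/2.194 = 25.4 W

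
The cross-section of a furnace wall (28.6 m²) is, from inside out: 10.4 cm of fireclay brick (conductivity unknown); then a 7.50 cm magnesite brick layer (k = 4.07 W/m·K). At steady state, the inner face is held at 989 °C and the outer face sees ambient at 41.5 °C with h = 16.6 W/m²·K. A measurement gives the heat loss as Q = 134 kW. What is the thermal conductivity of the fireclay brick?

k = 0.842 W/m·K

ΣR = ΔT/Q = |989 − 41.5|/1.34×10^5 = 0.007071 K/W
Known resistances:
  R_magnesite brick = L/(kA) = 0.0750/(4.07·28.6) = 6.443×10^-4 K/W
  R_conv,out = 1/(hA) = 1/(16.6·28.6) = 0.002106 K/W
R_fireclay brick = ΣR − ΣR_known = 0.007071 − 0.002750 = 0.004321 K/W
L/(kA) = 0.004321 ⇒ k = 0.104/(0.004321·28.6) = 0.842 W/m·K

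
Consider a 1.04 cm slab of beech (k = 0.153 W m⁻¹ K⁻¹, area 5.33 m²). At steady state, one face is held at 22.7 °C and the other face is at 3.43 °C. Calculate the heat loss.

Q = 1510 W

Q = kA·ΔT/L = 0.153 × 5.33 × |22.7 °C − 3.43 °C| / 0.0104 = 1510 W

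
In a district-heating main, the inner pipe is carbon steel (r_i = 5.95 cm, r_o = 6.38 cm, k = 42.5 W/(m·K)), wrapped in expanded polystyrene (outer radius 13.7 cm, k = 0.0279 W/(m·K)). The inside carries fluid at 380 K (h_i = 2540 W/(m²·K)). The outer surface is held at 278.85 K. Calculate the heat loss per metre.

Q' = 23.2 W/m

Resistance network (inner→outer):
  R'_conv,in = 1/(2πr h) = 1/(2π·0.0595·2540) = 0.001053 m·K/W
  R'_carbon steel = ln(0.0638/0.0595)/(2πk) = 0.06978/(2π·42.5) = 2.613×10^-4 m·K/W
  R'_expanded polystyrene = ln(0.137/0.0638)/(2πk) = 0.7642/(2π·0.0279) = 4.360 m·K/W
ΣR = 0.001053 + 2.613×10^-4 + 4.360 = 4.361 m·K/W
Q' = ΔT/ΣR = (380 K − 278.85 K)/4.361 = 23.2 W/m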